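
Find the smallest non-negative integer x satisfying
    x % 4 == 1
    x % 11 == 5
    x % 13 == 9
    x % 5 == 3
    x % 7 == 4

9993

The moduli are pairwise coprime; N = 4·11·13·5·7 = 20020.
N/4 = 5005; 5005 ≡ 1 (mod 4), inverse 1.
N/11 = 1820; 1820 ≡ 5 (mod 11); 5·9 ≡ 1, so inverse 9.
N/13 = 1540; 1540 ≡ 6 (mod 13); 6·11 ≡ 1, so inverse 11.
N/5 = 4004; 4004 ≡ 4 (mod 5); 4·4 ≡ 1, so inverse 4.
N/7 = 2860; 2860 ≡ 4 (mod 7); 4·2 ≡ 1, so inverse 2.
x ≡ 1·5005·1 + 5·1820·9 + 9·1540·11 + 3·4004·4 + 4·2860·2 = 310293.
310293 mod 20020 = 9993.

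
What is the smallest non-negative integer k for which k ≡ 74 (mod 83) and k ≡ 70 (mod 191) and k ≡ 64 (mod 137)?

The moduli are pairwise coprime; N = 83·191·137 = 2171861.
N/83 = 26167; 26167 ≡ 22 (mod 83); 22·34 ≡ 1, so inverse 34.
N/191 = 11371; 11371 ≡ 102 (mod 191); 102·103 ≡ 1, so inverse 103.
N/137 = 15853; 15853 ≡ 98 (mod 137); 98·7 ≡ 1, so inverse 7.
k ≡ 74·26167·34 + 70·11371·103 + 64·15853·7 = 154923226.
154923226 mod 2171861 = 721095.

721095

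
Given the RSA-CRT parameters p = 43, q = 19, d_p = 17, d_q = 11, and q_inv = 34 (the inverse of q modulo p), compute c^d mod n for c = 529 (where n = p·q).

712

m₁ = c^(d_p) mod p: c ≡ 13 (mod 43), and 13^17 mod 43 = 24.
m₂ = c^(d_q) mod q: c ≡ 16 (mod 19), and 16^11 mod 19 = 9.
h = q_inv·(m₁ − m₂) mod p = 34·(24 − 9) mod 43 = 37.
m = m₂ + h·q = 9 + 37·19 = 712.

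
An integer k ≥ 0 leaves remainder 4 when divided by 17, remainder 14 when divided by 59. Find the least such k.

191

Combine the congruences pairwise.
From k ≡ 4 (mod 17) write k = 4 + 17t. Substituting into k ≡ 14 (mod 59) gives 17t ≡ 10 (mod 59), and since 17⁻¹ ≡ 7 (mod 59), t ≡ 11. Hence k ≡ 4 + 17·11 = 191 (mod 1003).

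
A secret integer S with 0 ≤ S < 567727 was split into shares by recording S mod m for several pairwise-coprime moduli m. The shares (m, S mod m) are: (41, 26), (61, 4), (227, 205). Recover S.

239917

From S ≡ 26 (mod 41) write S = 26 + 41t. Substituting into S ≡ 4 (mod 61) gives 41t ≡ 39 (mod 61), and since 41⁻¹ ≡ 3 (mod 61), t ≡ 56. Hence S ≡ 26 + 41·56 = 2322 (mod 2501).
From S ≡ 2322 (mod 2501) write S = 2322 + 2501t. Substituting into S ≡ 205 (mod 227) gives 2501t ≡ 153 (mod 227), and since 4⁻¹ ≡ 57 (mod 227), t ≡ 95. Hence S ≡ 2322 + 2501·95 = 239917 (mod 567727).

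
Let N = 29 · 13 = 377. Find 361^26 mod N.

139

Mod 29: 361 ≡ 13; 13^26 ≡ 23 (mod 29).
Mod 13: 361 ≡ 10; by Fermat, exponent reduces to 26 mod 12 = 2; 10^2 ≡ 9 (mod 13).
Combine by CRT: x ≡ 23 (mod 29), x ≡ 9 (mod 13) ⇒ x ≡ 139 (mod 377).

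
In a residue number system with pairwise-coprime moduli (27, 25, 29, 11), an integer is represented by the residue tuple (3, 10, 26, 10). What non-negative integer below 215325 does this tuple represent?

The moduli are pairwise coprime; N = 27·25·29·11 = 215325.
N/27 = 7975; 7975 ≡ 10 (mod 27); 10·19 ≡ 1, so inverse 19.
N/25 = 8613; 8613 ≡ 13 (mod 25); 13·2 ≡ 1, so inverse 2.
N/29 = 7425; 7425 ≡ 1 (mod 29), inverse 1.
N/11 = 19575; 19575 ≡ 6 (mod 11); 6·2 ≡ 1, so inverse 2.
x ≡ 3·7975·19 + 10·8613·2 + 26·7425·1 + 10·19575·2 = 1211385.
1211385 mod 215325 = 134760.

134760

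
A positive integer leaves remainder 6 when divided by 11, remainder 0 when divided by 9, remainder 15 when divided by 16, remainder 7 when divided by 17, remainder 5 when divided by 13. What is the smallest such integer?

Combine the congruences pairwise.
From k ≡ 6 (mod 11) write k = 6 + 11t. Substituting into k ≡ 0 (mod 9) gives 11t ≡ 3 (mod 9), and since 2⁻¹ ≡ 5 (mod 9), t ≡ 6. Hence k ≡ 6 + 11·6 = 72 (mod 99).
From k ≡ 72 (mod 99) write k = 72 + 99t. Substituting into k ≡ 15 (mod 16) gives 99t ≡ 7 (mod 16), and since 3⁻¹ ≡ 11 (mod 16), t ≡ 13. Hence k ≡ 72 + 99·13 = 1359 (mod 1584).
From k ≡ 1359 (mod 1584) write k = 1359 + 1584t. Substituting into k ≡ 7 (mod 17) gives 1584t ≡ 8 (mod 17), and since 3⁻¹ ≡ 6 (mod 17), t ≡ 14. Hence k ≡ 1359 + 1584·14 = 23535 (mod 26928).
From k ≡ 23535 (mod 26928) write k = 23535 + 26928t. Substituting into k ≡ 5 (mod 13) gives 26928t ≡ 0 (mod 13), and since 5⁻¹ ≡ 8 (mod 13), t ≡ 0. Hence k ≡ 23535 + 26928·0 = 23535 (mod 350064).

23535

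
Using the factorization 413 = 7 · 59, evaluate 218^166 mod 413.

134

Mod 7: 218 ≡ 1; by Fermat, exponent reduces to 166 mod 6 = 4; 1^4 ≡ 1 (mod 7).
Mod 59: 218 ≡ 41; by Fermat, exponent reduces to 166 mod 58 = 50; 41^50 ≡ 16 (mod 59).
Combine by CRT: x ≡ 1 (mod 7), x ≡ 16 (mod 59) ⇒ x ≡ 134 (mod 413).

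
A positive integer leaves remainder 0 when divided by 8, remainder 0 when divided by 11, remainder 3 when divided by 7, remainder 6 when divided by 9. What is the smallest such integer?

528

Combine the congruences pairwise.
From k ≡ 0 (mod 8) write k = 0 + 8t. Substituting into k ≡ 0 (mod 11) gives 8t ≡ 0 (mod 11), and since 8⁻¹ ≡ 7 (mod 11), t ≡ 0. Hence k ≡ 0 + 8·0 = 0 (mod 88).
From k ≡ 0 (mod 88) write k = 0 + 88t. Substituting into k ≡ 3 (mod 7) gives 88t ≡ 3 (mod 7), and since 4⁻¹ ≡ 2 (mod 7), t ≡ 6. Hence k ≡ 0 + 88·6 = 528 (mod 616).
From k ≡ 528 (mod 616) write k = 528 + 616t. Substituting into k ≡ 6 (mod 9) gives 616t ≡ 0 (mod 9), and since 4⁻¹ ≡ 7 (mod 9), t ≡ 0. Hence k ≡ 528 + 616·0 = 528 (mod 5544).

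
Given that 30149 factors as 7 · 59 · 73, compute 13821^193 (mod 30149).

24041

Mod 7: 13821 ≡ 3; by Fermat, exponent reduces to 193 mod 6 = 1; 3^1 ≡ 3 (mod 7).
Mod 59: 13821 ≡ 15; by Fermat, exponent reduces to 193 mod 58 = 19; 15^19 ≡ 28 (mod 59).
Mod 73: 13821 ≡ 24; by Fermat, exponent reduces to 193 mod 72 = 49; 24^49 ≡ 24 (mod 73).
Combine by CRT: x ≡ 3 (mod 7), x ≡ 28 (mod 59), x ≡ 24 (mod 73) ⇒ x ≡ 24041 (mod 30149).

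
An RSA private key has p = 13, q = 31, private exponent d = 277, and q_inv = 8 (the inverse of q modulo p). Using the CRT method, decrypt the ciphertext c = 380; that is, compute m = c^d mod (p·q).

d_p = d mod (p−1) = 277 mod 12 = 1; d_q = d mod (q−1) = 7.
m₁ = c^(d_p) mod p: c ≡ 3 (mod 13), and 3^1 mod 13 = 3.
m₂ = c^(d_q) mod q: c ≡ 8 (mod 31), and 8^7 mod 31 = 2.
h = q_inv·(m₁ − m₂) mod p = 8·(3 − 2) mod 13 = 8.
m = m₂ + h·q = 2 + 8·31 = 250.

250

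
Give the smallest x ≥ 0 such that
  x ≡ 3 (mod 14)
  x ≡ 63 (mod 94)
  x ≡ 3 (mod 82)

Combine the congruences pairwise.
gcd(14, 94) = 2 and 2 | (63 − 3), so the pair is consistent; merging gives x ≡ 157 (mod 658), where 658 = lcm(14, 94).
gcd(658, 82) = 2 and 2 | (3 − 157), so the pair is consistent; merging gives x ≡ 3447 (mod 26978), where 26978 = lcm(658, 82).
The solution is unique modulo lcm(14, 94, 82) = 26978.

3447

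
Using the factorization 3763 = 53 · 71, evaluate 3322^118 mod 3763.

Mod 53: 3322 ≡ 36; by Fermat, exponent reduces to 118 mod 52 = 14; 36^14 ≡ 36 (mod 53).
Mod 71: 3322 ≡ 56; by Fermat, exponent reduces to 118 mod 70 = 48; 56^48 ≡ 49 (mod 71).
Combine by CRT: x ≡ 36 (mod 53), x ≡ 49 (mod 71) ⇒ x ≡ 1043 (mod 3763).

1043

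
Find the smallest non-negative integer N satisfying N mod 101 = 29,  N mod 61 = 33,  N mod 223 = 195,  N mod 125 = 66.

Combine the congruences pairwise.
From N ≡ 29 (mod 101) write N = 29 + 101t. Substituting into N ≡ 33 (mod 61) gives 101t ≡ 4 (mod 61), and since 40⁻¹ ≡ 29 (mod 61), t ≡ 55. Hence N ≡ 29 + 101·55 = 5584 (mod 6161).
From N ≡ 5584 (mod 6161) write N = 5584 + 6161t. Substituting into N ≡ 195 (mod 223) gives 6161t ≡ 186 (mod 223), and since 140⁻¹ ≡ 180 (mod 223), t ≡ 30. Hence N ≡ 5584 + 6161·30 = 190414 (mod 1373903).
From N ≡ 190414 (mod 1373903) write N = 190414 + 1373903t. Substituting into N ≡ 66 (mod 125) gives 1373903t ≡ 27 (mod 125), and since 28⁻¹ ≡ 67 (mod 125), t ≡ 59. Hence N ≡ 190414 + 1373903·59 = 81250691 (mod 171737875).

81250691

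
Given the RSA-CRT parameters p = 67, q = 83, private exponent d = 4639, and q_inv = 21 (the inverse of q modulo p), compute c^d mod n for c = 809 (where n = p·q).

d_p = d mod (p−1) = 4639 mod 66 = 19; d_q = d mod (q−1) = 47.
m₁ = c^(d_p) mod p: c ≡ 5 (mod 67), and 5^19 mod 67 = 52.
m₂ = c^(d_q) mod q: c ≡ 62 (mod 83), and 62^47 mod 83 = 20.
h = q_inv·(m₁ − m₂) mod p = 21·(52 − 20) mod 67 = 2.
m = m₂ + h·q = 20 + 2·83 = 186.

186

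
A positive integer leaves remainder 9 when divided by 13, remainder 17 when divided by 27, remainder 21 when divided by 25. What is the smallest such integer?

From x ≡ 9 (mod 13) write x = 9 + 13t. Substituting into x ≡ 17 (mod 27) gives 13t ≡ 8 (mod 27), and since 13⁻¹ ≡ 25 (mod 27), t ≡ 11. Hence x ≡ 9 + 13·11 = 152 (mod 351).
From x ≡ 152 (mod 351) write x = 152 + 351t. Substituting into x ≡ 21 (mod 25) gives 351t ≡ 19 (mod 25), and since 1⁻¹ ≡ 1 (mod 25), t ≡ 19. Hence x ≡ 152 + 351·19 = 6821 (mod 8775).

6821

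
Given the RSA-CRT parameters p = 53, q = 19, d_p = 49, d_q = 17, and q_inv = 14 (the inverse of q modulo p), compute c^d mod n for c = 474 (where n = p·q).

740

m₁ = c^(d_p) mod p: c ≡ 50 (mod 53), and 50^49 mod 53 = 51.
m₂ = c^(d_q) mod q: c ≡ 18 (mod 19), and 18^17 mod 19 = 18.
h = q_inv·(m₁ − m₂) mod p = 14·(51 − 18) mod 53 = 38.
m = m₂ + h·q = 18 + 38·19 = 740.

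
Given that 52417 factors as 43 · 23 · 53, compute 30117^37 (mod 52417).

10033

Mod 43: 30117 ≡ 17; 17^37 ≡ 14 (mod 43).
Mod 23: 30117 ≡ 10; by Fermat, exponent reduces to 37 mod 22 = 15; 10^15 ≡ 5 (mod 23).
Mod 53: 30117 ≡ 13; 13^37 ≡ 16 (mod 53).
Combine by CRT: x ≡ 14 (mod 43), x ≡ 5 (mod 23), x ≡ 16 (mod 53) ⇒ x ≡ 10033 (mod 52417).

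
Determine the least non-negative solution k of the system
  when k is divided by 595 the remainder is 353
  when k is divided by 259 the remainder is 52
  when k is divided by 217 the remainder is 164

212173

gcd(595, 259) = 7 and 7 | (52 − 353), so the pair is consistent; merging gives k ≡ 14038 (mod 22015), where 22015 = lcm(595, 259).
gcd(22015, 217) = 7 and 7 | (164 − 14038), so the pair is consistent; merging gives k ≡ 212173 (mod 682465), where 682465 = lcm(22015, 217).
The solution is unique modulo lcm(595, 259, 217) = 682465.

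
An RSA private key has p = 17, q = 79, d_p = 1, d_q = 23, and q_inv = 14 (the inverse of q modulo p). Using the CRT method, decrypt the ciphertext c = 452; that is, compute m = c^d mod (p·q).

m₁ = c^(d_p) mod p: c ≡ 10 (mod 17), and 10^1 mod 17 = 10.
m₂ = c^(d_q) mod q: c ≡ 57 (mod 79), and 57^23 mod 79 = 14.
h = q_inv·(m₁ − m₂) mod p = 14·(10 − 14) mod 17 = 12.
m = m₂ + h·q = 14 + 12·79 = 962.

962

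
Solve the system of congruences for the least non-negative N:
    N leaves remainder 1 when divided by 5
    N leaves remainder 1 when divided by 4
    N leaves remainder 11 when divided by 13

The moduli are pairwise coprime; M = 5·4·13 = 260.
M/5 = 52; 52 ≡ 2 (mod 5); 2·3 ≡ 1, so inverse 3.
M/4 = 65; 65 ≡ 1 (mod 4), inverse 1.
M/13 = 20; 20 ≡ 7 (mod 13); 7·2 ≡ 1, so inverse 2.
N ≡ 1·52·3 + 1·65·1 + 11·20·2 = 661.
661 mod 260 = 141.

141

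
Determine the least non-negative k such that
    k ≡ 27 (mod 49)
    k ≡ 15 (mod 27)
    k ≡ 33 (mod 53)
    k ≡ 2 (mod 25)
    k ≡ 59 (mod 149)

16622052

The moduli are pairwise coprime; N = 49·27·53·25·149 = 261193275.
N/49 = 5330475; 5330475 ≡ 10 (mod 49); 10·5 ≡ 1, so inverse 5.
N/27 = 9673825; 9673825 ≡ 22 (mod 27); 22·16 ≡ 1, so inverse 16.
N/53 = 4928175; 4928175 ≡ 23 (mod 53); 23·30 ≡ 1, so inverse 30.
N/25 = 10447731; 10447731 ≡ 6 (mod 25); 6·21 ≡ 1, so inverse 21.
N/149 = 1752975; 1752975 ≡ 139 (mod 149); 139·134 ≡ 1, so inverse 134.
k ≡ 27·5330475·5 + 15·9673825·16 + 33·4928175·30 + 2·10447731·21 + 59·1752975·134 = 22218050427.
22218050427 mod 261193275 = 16622052.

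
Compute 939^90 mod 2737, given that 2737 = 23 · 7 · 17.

Mod 23: 939 ≡ 19; by Fermat, exponent reduces to 90 mod 22 = 2; 19^2 ≡ 16 (mod 23).
Mod 7: 939 ≡ 1; since 6 | 90, by Fermat 1^90 ≡ 1 (mod 7).
Mod 17: 939 ≡ 4; by Fermat, exponent reduces to 90 mod 16 = 10; 4^10 ≡ 16 (mod 17).
Combine by CRT: x ≡ 16 (mod 23), x ≡ 1 (mod 7), x ≡ 16 (mod 17) ⇒ x ≡ 407 (mod 2737).

407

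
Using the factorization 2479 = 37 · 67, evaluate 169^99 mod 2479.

Mod 37: 169 ≡ 21; by Fermat, exponent reduces to 99 mod 36 = 27; 21^27 ≡ 36 (mod 37).
Mod 67: 169 ≡ 35; by Fermat, exponent reduces to 99 mod 66 = 33; 35^33 ≡ 1 (mod 67).
Combine by CRT: x ≡ 36 (mod 37), x ≡ 1 (mod 67) ⇒ x ≡ 2145 (mod 2479).

2145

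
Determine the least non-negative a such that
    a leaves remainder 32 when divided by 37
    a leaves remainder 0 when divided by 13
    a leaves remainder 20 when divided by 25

From a ≡ 32 (mod 37) write a = 32 + 37t. Substituting into a ≡ 0 (mod 13) gives 37t ≡ 7 (mod 13), and since 11⁻¹ ≡ 6 (mod 13), t ≡ 3. Hence a ≡ 32 + 37·3 = 143 (mod 481).
From a ≡ 143 (mod 481) write a = 143 + 481t. Substituting into a ≡ 20 (mod 25) gives 481t ≡ 2 (mod 25), and since 6⁻¹ ≡ 21 (mod 25), t ≡ 17. Hence a ≡ 143 + 481·17 = 8320 (mod 12025).

8320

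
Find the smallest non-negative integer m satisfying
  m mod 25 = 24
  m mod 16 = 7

199

Combine the congruences pairwise.
From m ≡ 24 (mod 25) write m = 24 + 25t. Substituting into m ≡ 7 (mod 16) gives 25t ≡ 15 (mod 16), and since 9⁻¹ ≡ 9 (mod 16), t ≡ 7. Hence m ≡ 24 + 25·7 = 199 (mod 400).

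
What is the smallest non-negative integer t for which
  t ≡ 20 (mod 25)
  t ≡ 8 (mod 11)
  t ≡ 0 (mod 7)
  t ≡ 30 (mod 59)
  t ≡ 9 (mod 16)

282345

Combine the congruences pairwise.
From t ≡ 20 (mod 25) write t = 20 + 25s. Substituting into t ≡ 8 (mod 11) gives 25s ≡ 10 (mod 11), and since 3⁻¹ ≡ 4 (mod 11), s ≡ 7. Hence t ≡ 20 + 25·7 = 195 (mod 275).
From t ≡ 195 (mod 275) write t = 195 + 275s. Substituting into t ≡ 0 (mod 7) gives 275s ≡ 1 (mod 7), and since 2⁻¹ ≡ 4 (mod 7), s ≡ 4. Hence t ≡ 195 + 275·4 = 1295 (mod 1925).
From t ≡ 1295 (mod 1925) write t = 1295 + 1925s. Substituting into t ≡ 30 (mod 59) gives 1925s ≡ 33 (mod 59), and since 37⁻¹ ≡ 8 (mod 59), s ≡ 28. Hence t ≡ 1295 + 1925·28 = 55195 (mod 113575).
From t ≡ 55195 (mod 113575) write t = 55195 + 113575s. Substituting into t ≡ 9 (mod 16) gives 113575s ≡ 14 (mod 16), and since 7⁻¹ ≡ 7 (mod 16), s ≡ 2. Hence t ≡ 55195 + 113575·2 = 282345 (mod 1817200).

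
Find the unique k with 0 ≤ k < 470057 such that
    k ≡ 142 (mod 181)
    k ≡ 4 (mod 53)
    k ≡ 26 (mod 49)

Combine the congruences pairwise.
From k ≡ 142 (mod 181) write k = 142 + 181t. Substituting into k ≡ 4 (mod 53) gives 181t ≡ 21 (mod 53), and since 22⁻¹ ≡ 41 (mod 53), t ≡ 13. Hence k ≡ 142 + 181·13 = 2495 (mod 9593).
From k ≡ 2495 (mod 9593) write k = 2495 + 9593t. Substituting into k ≡ 26 (mod 49) gives 9593t ≡ 30 (mod 49), and since 38⁻¹ ≡ 40 (mod 49), t ≡ 24. Hence k ≡ 2495 + 9593·24 = 232727 (mod 470057).

232727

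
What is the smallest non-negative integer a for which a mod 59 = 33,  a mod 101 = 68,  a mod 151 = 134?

96321

From a ≡ 33 (mod 59) write a = 33 + 59t. Substituting into a ≡ 68 (mod 101) gives 59t ≡ 35 (mod 101), and since 59⁻¹ ≡ 12 (mod 101), t ≡ 16. Hence a ≡ 33 + 59·16 = 977 (mod 5959).
From a ≡ 977 (mod 5959) write a = 977 + 5959t. Substituting into a ≡ 134 (mod 151) gives 5959t ≡ 63 (mod 151), and since 70⁻¹ ≡ 41 (mod 151), t ≡ 16. Hence a ≡ 977 + 5959·16 = 96321 (mod 899809).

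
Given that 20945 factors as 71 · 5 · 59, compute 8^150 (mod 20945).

Mod 71: 8 ≡ 8; by Fermat, exponent reduces to 150 mod 70 = 10; 8^10 ≡ 20 (mod 71).
Mod 5: 8 ≡ 3; by Fermat, exponent reduces to 150 mod 4 = 2; 3^2 ≡ 4 (mod 5).
Mod 59: 8 ≡ 8; by Fermat, exponent reduces to 150 mod 58 = 34; 8^34 ≡ 36 (mod 59).
Combine by CRT: x ≡ 20 (mod 71), x ≡ 4 (mod 5), x ≡ 36 (mod 59) ⇒ x ≡ 9889 (mod 20945).

9889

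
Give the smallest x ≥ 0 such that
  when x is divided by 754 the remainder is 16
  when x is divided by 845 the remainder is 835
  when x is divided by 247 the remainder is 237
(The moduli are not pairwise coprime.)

gcd(754, 845) = 13 and 13 | (835 − 16), so the pair is consistent; merging gives x ≡ 42240 (mod 49010), where 49010 = lcm(754, 845).
gcd(49010, 247) = 13 and 13 | (237 − 42240), so the pair is consistent; merging gives x ≡ 385310 (mod 931190), where 931190 = lcm(49010, 247).
The solution is unique modulo lcm(754, 845, 247) = 931190.

385310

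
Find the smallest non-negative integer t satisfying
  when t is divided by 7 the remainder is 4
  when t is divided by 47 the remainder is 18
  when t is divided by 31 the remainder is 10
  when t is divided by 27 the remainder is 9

From t ≡ 4 (mod 7) write t = 4 + 7s. Substituting into t ≡ 18 (mod 47) gives 7s ≡ 14 (mod 47), and since 7⁻¹ ≡ 27 (mod 47), s ≡ 2. Hence t ≡ 4 + 7·2 = 18 (mod 329).
From t ≡ 18 (mod 329) write t = 18 + 329s. Substituting into t ≡ 10 (mod 31) gives 329s ≡ 23 (mod 31), and since 19⁻¹ ≡ 18 (mod 31), s ≡ 11. Hence t ≡ 18 + 329·11 = 3637 (mod 10199).
From t ≡ 3637 (mod 10199) write t = 3637 + 10199s. Substituting into t ≡ 9 (mod 27) gives 10199s ≡ 17 (mod 27), and since 20⁻¹ ≡ 23 (mod 27), s ≡ 13. Hence t ≡ 3637 + 10199·13 = 136224 (mod 275373).

136224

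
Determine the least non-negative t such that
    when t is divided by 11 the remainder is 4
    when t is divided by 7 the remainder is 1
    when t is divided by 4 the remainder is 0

The moduli are pairwise coprime; N = 11·7·4 = 308.
N/11 = 28; 28 ≡ 6 (mod 11); 6·2 ≡ 1, so inverse 2.
N/7 = 44; 44 ≡ 2 (mod 7); 2·4 ≡ 1, so inverse 4.
N/4 = 77; 77 ≡ 1 (mod 4), inverse 1.
t ≡ 4·28·2 + 1·44·4 + 0·77·1 = 400.
400 mod 308 = 92.

92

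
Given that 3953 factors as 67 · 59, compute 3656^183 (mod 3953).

2143

Mod 67: 3656 ≡ 38; by Fermat, exponent reduces to 183 mod 66 = 51; 38^51 ≡ 66 (mod 67).
Mod 59: 3656 ≡ 57; by Fermat, exponent reduces to 183 mod 58 = 9; 57^9 ≡ 19 (mod 59).
Combine by CRT: x ≡ 66 (mod 67), x ≡ 19 (mod 59) ⇒ x ≡ 2143 (mod 3953).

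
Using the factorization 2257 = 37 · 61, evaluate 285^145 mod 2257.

Mod 37: 285 ≡ 26; by Fermat, exponent reduces to 145 mod 36 = 1; 26^1 ≡ 26 (mod 37).
Mod 61: 285 ≡ 41; by Fermat, exponent reduces to 145 mod 60 = 25; 41^25 ≡ 60 (mod 61).
Combine by CRT: x ≡ 26 (mod 37), x ≡ 60 (mod 61) ⇒ x ≡ 914 (mod 2257).

914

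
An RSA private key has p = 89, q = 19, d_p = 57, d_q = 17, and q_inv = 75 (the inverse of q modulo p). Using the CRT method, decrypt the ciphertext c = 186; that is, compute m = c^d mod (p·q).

m₁ = c^(d_p) mod p: c ≡ 8 (mod 89), and 8^57 mod 89 = 64.
m₂ = c^(d_q) mod q: c ≡ 15 (mod 19), and 15^17 mod 19 = 14.
h = q_inv·(m₁ − m₂) mod p = 75·(64 − 14) mod 89 = 12.
m = m₂ + h·q = 14 + 12·19 = 242.

242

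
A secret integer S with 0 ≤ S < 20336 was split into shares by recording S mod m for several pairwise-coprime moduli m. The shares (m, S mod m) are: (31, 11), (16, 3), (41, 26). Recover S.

17123

From S ≡ 11 (mod 31) write S = 11 + 31t. Substituting into S ≡ 3 (mod 16) gives 31t ≡ 8 (mod 16), and since 15⁻¹ ≡ 15 (mod 16), t ≡ 8. Hence S ≡ 11 + 31·8 = 259 (mod 496).
From S ≡ 259 (mod 496) write S = 259 + 496t. Substituting into S ≡ 26 (mod 41) gives 496t ≡ 13 (mod 41), and since 4⁻¹ ≡ 31 (mod 41), t ≡ 34. Hence S ≡ 259 + 496·34 = 17123 (mod 20336).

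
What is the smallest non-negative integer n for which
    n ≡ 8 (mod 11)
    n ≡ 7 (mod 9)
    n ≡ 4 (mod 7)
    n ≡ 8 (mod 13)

The moduli are pairwise coprime; M = 11·9·7·13 = 9009.
M/11 = 819; 819 ≡ 5 (mod 11); 5·9 ≡ 1, so inverse 9.
M/9 = 1001; 1001 ≡ 2 (mod 9); 2·5 ≡ 1, so inverse 5.
M/7 = 1287; 1287 ≡ 6 (mod 7); 6·6 ≡ 1, so inverse 6.
M/13 = 693; 693 ≡ 4 (mod 13); 4·10 ≡ 1, so inverse 10.
n ≡ 8·819·9 + 7·1001·5 + 4·1287·6 + 8·693·10 = 180331.
180331 mod 9009 = 151.

151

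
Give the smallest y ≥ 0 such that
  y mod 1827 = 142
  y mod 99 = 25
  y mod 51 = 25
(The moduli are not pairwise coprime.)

Combine the congruences pairwise.
gcd(1827, 99) = 9 and 9 | (25 − 142), so the pair is consistent; merging gives y ≡ 7450 (mod 20097), where 20097 = lcm(1827, 99).
gcd(20097, 51) = 3 and 3 | (25 − 7450), so the pair is consistent; merging gives y ≡ 148129 (mod 341649), where 341649 = lcm(20097, 51).
The solution is unique modulo lcm(1827, 99, 51) = 341649.

148129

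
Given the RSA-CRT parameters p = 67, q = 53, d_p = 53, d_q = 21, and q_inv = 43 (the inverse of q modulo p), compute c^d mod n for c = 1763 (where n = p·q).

1863

m₁ = c^(d_p) mod p: c ≡ 21 (mod 67), and 21^53 mod 67 = 54.
m₂ = c^(d_q) mod q: c ≡ 14 (mod 53), and 14^21 mod 53 = 8.
h = q_inv·(m₁ − m₂) mod p = 43·(54 − 8) mod 67 = 35.
m = m₂ + h·q = 8 + 35·53 = 1863.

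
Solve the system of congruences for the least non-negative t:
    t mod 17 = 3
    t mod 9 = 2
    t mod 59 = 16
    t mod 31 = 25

From t ≡ 3 (mod 17) write t = 3 + 17s. Substituting into t ≡ 2 (mod 9) gives 17s ≡ 8 (mod 9), and since 8⁻¹ ≡ 8 (mod 9), s ≡ 1. Hence t ≡ 3 + 17·1 = 20 (mod 153).
From t ≡ 20 (mod 153) write t = 20 + 153s. Substituting into t ≡ 16 (mod 59) gives 153s ≡ 55 (mod 59), and since 35⁻¹ ≡ 27 (mod 59), s ≡ 10. Hence t ≡ 20 + 153·10 = 1550 (mod 9027).
From t ≡ 1550 (mod 9027) write t = 1550 + 9027s. Substituting into t ≡ 25 (mod 31) gives 9027s ≡ 25 (mod 31), and since 6⁻¹ ≡ 26 (mod 31), s ≡ 30. Hence t ≡ 1550 + 9027·30 = 272360 (mod 279837).

272360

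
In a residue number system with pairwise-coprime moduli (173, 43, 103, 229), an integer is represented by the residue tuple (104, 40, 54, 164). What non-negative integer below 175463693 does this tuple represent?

49093871

From x ≡ 104 (mod 173) write x = 104 + 173t. Substituting into x ≡ 40 (mod 43) gives 173t ≡ 22 (mod 43), and since 1⁻¹ ≡ 1 (mod 43), t ≡ 22. Hence x ≡ 104 + 173·22 = 3910 (mod 7439).
From x ≡ 3910 (mod 7439) write x = 3910 + 7439t. Substituting into x ≡ 54 (mod 103) gives 7439t ≡ 58 (mod 103), and since 23⁻¹ ≡ 9 (mod 103), t ≡ 7. Hence x ≡ 3910 + 7439·7 = 55983 (mod 766217).
From x ≡ 55983 (mod 766217) write x = 55983 + 766217t. Substituting into x ≡ 164 (mod 229) gives 766217t ≡ 57 (mod 229), and since 212⁻¹ ≡ 202 (mod 229), t ≡ 64. Hence x ≡ 55983 + 766217·64 = 49093871 (mod 175463693).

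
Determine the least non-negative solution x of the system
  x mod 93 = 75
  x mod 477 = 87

gcd(93, 477) = 3 and 3 | (87 − 75), so the pair is consistent; merging gives x ≡ 14397 (mod 14787), where 14787 = lcm(93, 477).
The solution is unique modulo lcm(93, 477) = 14787.

14397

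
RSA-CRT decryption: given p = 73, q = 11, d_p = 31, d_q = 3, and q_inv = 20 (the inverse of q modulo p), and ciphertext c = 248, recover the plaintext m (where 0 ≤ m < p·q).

m₁ = c^(d_p) mod p: c ≡ 29 (mod 73), and 29^31 mod 73 = 59.
m₂ = c^(d_q) mod q: c ≡ 6 (mod 11), and 6^3 mod 11 = 7.
h = q_inv·(m₁ − m₂) mod p = 20·(59 − 7) mod 73 = 18.
m = m₂ + h·q = 7 + 18·11 = 205.

205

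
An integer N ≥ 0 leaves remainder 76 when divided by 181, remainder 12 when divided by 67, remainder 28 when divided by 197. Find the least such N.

The moduli are pairwise coprime; M = 181·67·197 = 2389019.
M/181 = 13199; 13199 ≡ 167 (mod 181); 167·168 ≡ 1, so inverse 168.
M/67 = 35657; 35657 ≡ 13 (mod 67); 13·31 ≡ 1, so inverse 31.
M/197 = 12127; 12127 ≡ 110 (mod 197); 110·120 ≡ 1, so inverse 120.
N ≡ 76·13199·168 + 12·35657·31 + 28·12127·120 = 222535956.
222535956 mod 2389019 = 357189.

357189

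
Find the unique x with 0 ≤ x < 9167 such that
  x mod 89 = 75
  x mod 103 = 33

From x ≡ 75 (mod 89) write x = 75 + 89t. Substituting into x ≡ 33 (mod 103) gives 89t ≡ 61 (mod 103), and since 89⁻¹ ≡ 22 (mod 103), t ≡ 3. Hence x ≡ 75 + 89·3 = 342 (mod 9167).

342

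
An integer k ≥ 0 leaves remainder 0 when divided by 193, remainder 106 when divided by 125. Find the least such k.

From k ≡ 0 (mod 193) write k = 0 + 193t. Substituting into k ≡ 106 (mod 125) gives 193t ≡ 106 (mod 125), and since 68⁻¹ ≡ 57 (mod 125), t ≡ 42. Hence k ≡ 0 + 193·42 = 8106 (mod 24125).

8106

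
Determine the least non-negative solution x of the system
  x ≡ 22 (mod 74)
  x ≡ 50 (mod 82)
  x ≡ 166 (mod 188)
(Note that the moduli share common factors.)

Combine the congruences pairwise.
gcd(74, 82) = 2 and 2 | (50 − 22), so the pair is consistent; merging gives x ≡ 1280 (mod 3034), where 3034 = lcm(74, 82).
gcd(3034, 188) = 2 and 2 | (166 − 1280), so the pair is consistent; merging gives x ≡ 46790 (mod 285196), where 285196 = lcm(3034, 188).
The solution is unique modulo lcm(74, 82, 188) = 285196.

46790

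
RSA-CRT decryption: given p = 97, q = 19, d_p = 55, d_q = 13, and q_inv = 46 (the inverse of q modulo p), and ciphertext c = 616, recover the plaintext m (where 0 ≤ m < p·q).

1015

m₁ = c^(d_p) mod p: c ≡ 34 (mod 97), and 34^55 mod 97 = 45.
m₂ = c^(d_q) mod q: c ≡ 8 (mod 19), and 8^13 mod 19 = 8.
h = q_inv·(m₁ − m₂) mod p = 46·(45 − 8) mod 97 = 53.
m = m₂ + h·q = 8 + 53·19 = 1015.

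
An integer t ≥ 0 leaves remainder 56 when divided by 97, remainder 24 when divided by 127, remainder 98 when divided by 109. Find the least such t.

The moduli are pairwise coprime; N = 97·127·109 = 1342771.
N/97 = 13843; 13843 ≡ 69 (mod 97); 69·45 ≡ 1, so inverse 45.
N/127 = 10573; 10573 ≡ 32 (mod 127); 32·4 ≡ 1, so inverse 4.
N/109 = 12319; 12319 ≡ 2 (mod 109); 2·55 ≡ 1, so inverse 55.
t ≡ 56·13843·45 + 24·10573·4 + 98·12319·55 = 102298778.
102298778 mod 1342771 = 248182.

248182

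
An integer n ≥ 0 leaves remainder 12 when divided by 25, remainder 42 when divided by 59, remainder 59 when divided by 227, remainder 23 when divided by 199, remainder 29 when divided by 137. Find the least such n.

3095273087

From n ≡ 12 (mod 25) write n = 12 + 25t. Substituting into n ≡ 42 (mod 59) gives 25t ≡ 30 (mod 59), and since 25⁻¹ ≡ 26 (mod 59), t ≡ 13. Hence n ≡ 12 + 25·13 = 337 (mod 1475).
From n ≡ 337 (mod 1475) write n = 337 + 1475t. Substituting into n ≡ 59 (mod 227) gives 1475t ≡ 176 (mod 227), and since 113⁻¹ ≡ 225 (mod 227), t ≡ 102. Hence n ≡ 337 + 1475·102 = 150787 (mod 334825).
From n ≡ 150787 (mod 334825) write n = 150787 + 334825t. Substituting into n ≡ 23 (mod 199) gives 334825t ≡ 78 (mod 199), and since 107⁻¹ ≡ 93 (mod 199), t ≡ 90. Hence n ≡ 150787 + 334825·90 = 30285037 (mod 66630175).
From n ≡ 30285037 (mod 66630175) write n = 30285037 + 66630175t. Substituting into n ≡ 29 (mod 137) gives 66630175t ≡ 75 (mod 137), and since 88⁻¹ ≡ 123 (mod 137), t ≡ 46. Hence n ≡ 30285037 + 66630175·46 = 3095273087 (mod 9128333975).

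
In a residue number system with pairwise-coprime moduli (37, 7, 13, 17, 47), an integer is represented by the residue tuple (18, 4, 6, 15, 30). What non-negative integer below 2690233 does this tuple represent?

1491340

From x ≡ 18 (mod 37) write x = 18 + 37t. Substituting into x ≡ 4 (mod 7) gives 37t ≡ 0 (mod 7), and since 2⁻¹ ≡ 4 (mod 7), t ≡ 0. Hence x ≡ 18 + 37·0 = 18 (mod 259).
From x ≡ 18 (mod 259) write x = 18 + 259t. Substituting into x ≡ 6 (mod 13) gives 259t ≡ 1 (mod 13), and since 12⁻¹ ≡ 12 (mod 13), t ≡ 12. Hence x ≡ 18 + 259·12 = 3126 (mod 3367).
From x ≡ 3126 (mod 3367) write x = 3126 + 3367t. Substituting into x ≡ 15 (mod 17) gives 3367t ≡ 0 (mod 17), and since 1⁻¹ ≡ 1 (mod 17), t ≡ 0. Hence x ≡ 3126 + 3367·0 = 3126 (mod 57239).
From x ≡ 3126 (mod 57239) write x = 3126 + 57239t. Substituting into x ≡ 30 (mod 47) gives 57239t ≡ 6 (mod 47), and since 40⁻¹ ≡ 20 (mod 47), t ≡ 26. Hence x ≡ 3126 + 57239·26 = 1491340 (mod 2690233).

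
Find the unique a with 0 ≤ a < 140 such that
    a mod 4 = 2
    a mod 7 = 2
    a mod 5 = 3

58

Combine the congruences pairwise.
From a ≡ 2 (mod 4) write a = 2 + 4t. Substituting into a ≡ 2 (mod 7) gives 4t ≡ 0 (mod 7), and since 4⁻¹ ≡ 2 (mod 7), t ≡ 0. Hence a ≡ 2 + 4·0 = 2 (mod 28).
From a ≡ 2 (mod 28) write a = 2 + 28t. Substituting into a ≡ 3 (mod 5) gives 28t ≡ 1 (mod 5), and since 3⁻¹ ≡ 2 (mod 5), t ≡ 2. Hence a ≡ 2 + 28·2 = 58 (mod 140).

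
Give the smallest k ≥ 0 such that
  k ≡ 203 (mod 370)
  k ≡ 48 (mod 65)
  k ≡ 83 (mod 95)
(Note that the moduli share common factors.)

18703

Combine the congruences pairwise.
gcd(370, 65) = 5 and 5 | (48 − 203), so the pair is consistent; merging gives k ≡ 4273 (mod 4810), where 4810 = lcm(370, 65).
gcd(4810, 95) = 5 and 5 | (83 − 4273), so the pair is consistent; merging gives k ≡ 18703 (mod 91390), where 91390 = lcm(4810, 95).
The solution is unique modulo lcm(370, 65, 95) = 91390.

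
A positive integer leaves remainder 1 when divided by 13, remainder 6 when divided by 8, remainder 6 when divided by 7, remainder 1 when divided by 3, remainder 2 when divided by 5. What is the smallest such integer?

2302

Combine the congruences pairwise.
From m ≡ 1 (mod 13) write m = 1 + 13t. Substituting into m ≡ 6 (mod 8) gives 13t ≡ 5 (mod 8), and since 5⁻¹ ≡ 5 (mod 8), t ≡ 1. Hence m ≡ 1 + 13·1 = 14 (mod 104).
From m ≡ 14 (mod 104) write m = 14 + 104t. Substituting into m ≡ 6 (mod 7) gives 104t ≡ 6 (mod 7), and since 6⁻¹ ≡ 6 (mod 7), t ≡ 1. Hence m ≡ 14 + 104·1 = 118 (mod 728).
From m ≡ 118 (mod 728) write m = 118 + 728t. Substituting into m ≡ 1 (mod 3) gives 728t ≡ 0 (mod 3), and since 2⁻¹ ≡ 2 (mod 3), t ≡ 0. Hence m ≡ 118 + 728·0 = 118 (mod 2184).
From m ≡ 118 (mod 2184) write m = 118 + 2184t. Substituting into m ≡ 2 (mod 5) gives 2184t ≡ 4 (mod 5), and since 4⁻¹ ≡ 4 (mod 5), t ≡ 1. Hence m ≡ 118 + 2184·1 = 2302 (mod 10920).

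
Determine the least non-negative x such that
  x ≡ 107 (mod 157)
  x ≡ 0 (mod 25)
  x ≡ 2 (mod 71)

121625

Combine the congruences pairwise.
From x ≡ 107 (mod 157) write x = 107 + 157t. Substituting into x ≡ 0 (mod 25) gives 157t ≡ 18 (mod 25), and since 7⁻¹ ≡ 18 (mod 25), t ≡ 24. Hence x ≡ 107 + 157·24 = 3875 (mod 3925).
From x ≡ 3875 (mod 3925) write x = 3875 + 3925t. Substituting into x ≡ 2 (mod 71) gives 3925t ≡ 32 (mod 71), and since 20⁻¹ ≡ 32 (mod 71), t ≡ 30. Hence x ≡ 3875 + 3925·30 = 121625 (mod 278675).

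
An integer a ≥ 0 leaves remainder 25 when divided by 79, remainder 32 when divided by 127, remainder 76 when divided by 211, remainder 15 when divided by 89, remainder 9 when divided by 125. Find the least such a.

19305403509

The moduli are pairwise coprime; N = 79·127·211·89·125 = 23551213375.
N/79 = 298116625; 298116625 ≡ 13 (mod 79); 13·73 ≡ 1, so inverse 73.
N/127 = 185442625; 185442625 ≡ 19 (mod 127); 19·107 ≡ 1, so inverse 107.
N/211 = 111617125; 111617125 ≡ 24 (mod 211); 24·44 ≡ 1, so inverse 44.
N/89 = 264620375; 264620375 ≡ 57 (mod 89); 57·25 ≡ 1, so inverse 25.
N/125 = 188409707; 188409707 ≡ 82 (mod 125); 82·93 ≡ 1, so inverse 93.
a ≡ 25·298116625·73 + 32·185442625·107 + 76·111617125·44 + 15·264620375·25 + 9·188409707·93 = 1809197620009.
1809197620009 mod 23551213375 = 19305403509.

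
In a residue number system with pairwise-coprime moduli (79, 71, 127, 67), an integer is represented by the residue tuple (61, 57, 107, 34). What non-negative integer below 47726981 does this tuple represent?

The moduli are pairwise coprime; N = 79·71·127·67 = 47726981.
N/79 = 604139; 604139 ≡ 26 (mod 79); 26·76 ≡ 1, so inverse 76.
N/71 = 672211; 672211 ≡ 54 (mod 71); 54·25 ≡ 1, so inverse 25.
N/127 = 375803; 375803 ≡ 10 (mod 127); 10·89 ≡ 1, so inverse 89.
N/67 = 712343; 712343 ≡ 66 (mod 67); 66·66 ≡ 1, so inverse 66.
x ≡ 61·604139·76 + 57·672211·25 + 107·375803·89 + 34·712343·66 = 8935958740.
8935958740 mod 47726981 = 11013293.

11013293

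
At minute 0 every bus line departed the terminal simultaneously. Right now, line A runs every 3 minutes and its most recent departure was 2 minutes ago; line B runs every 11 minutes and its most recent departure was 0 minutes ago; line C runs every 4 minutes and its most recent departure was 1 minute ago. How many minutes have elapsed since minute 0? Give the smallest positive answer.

The moduli are pairwise coprime; N = 3·11·4 = 132.
N/3 = 44; 44 ≡ 2 (mod 3); 2·2 ≡ 1, so inverse 2.
N/11 = 12; 12 ≡ 1 (mod 11), inverse 1.
N/4 = 33; 33 ≡ 1 (mod 4), inverse 1.
t ≡ 2·44·2 + 0·12·1 + 1·33·1 = 209.
209 mod 132 = 77.

77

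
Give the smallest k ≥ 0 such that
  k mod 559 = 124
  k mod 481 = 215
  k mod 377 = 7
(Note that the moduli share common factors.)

gcd(559, 481) = 13 and 13 | (215 − 124), so the pair is consistent; merging gives k ≡ 18012 (mod 20683), where 20683 = lcm(559, 481).
gcd(20683, 377) = 13 and 13 | (7 − 18012), so the pair is consistent; merging gives k ≡ 431672 (mod 599807), where 599807 = lcm(20683, 377).
The solution is unique modulo lcm(559, 481, 377) = 599807.

431672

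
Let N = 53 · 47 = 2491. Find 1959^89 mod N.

1995

Mod 53: 1959 ≡ 51; by Fermat, exponent reduces to 89 mod 52 = 37; 51^37 ≡ 34 (mod 53).
Mod 47: 1959 ≡ 32; by Fermat, exponent reduces to 89 mod 46 = 43; 32^43 ≡ 21 (mod 47).
Combine by CRT: x ≡ 34 (mod 53), x ≡ 21 (mod 47) ⇒ x ≡ 1995 (mod 2491).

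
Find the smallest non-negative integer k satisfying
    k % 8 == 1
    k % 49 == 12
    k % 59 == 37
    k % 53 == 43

The moduli are pairwise coprime; N = 8·49·59·53 = 1225784.
N/8 = 153223; 153223 ≡ 7 (mod 8); 7·7 ≡ 1, so inverse 7.
N/49 = 25016; 25016 ≡ 26 (mod 49); 26·17 ≡ 1, so inverse 17.
N/59 = 20776; 20776 ≡ 8 (mod 59); 8·37 ≡ 1, so inverse 37.
N/53 = 23128; 23128 ≡ 20 (mod 53); 20·8 ≡ 1, so inverse 8.
k ≡ 1·153223·7 + 12·25016·17 + 37·20776·37 + 43·23128·8 = 42574201.
42574201 mod 1225784 = 897545.

897545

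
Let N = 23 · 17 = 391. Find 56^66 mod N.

93

Mod 23: 56 ≡ 10; since 22 | 66, by Fermat 10^66 ≡ 1 (mod 23).
Mod 17: 56 ≡ 5; by Fermat, exponent reduces to 66 mod 16 = 2; 5^2 ≡ 8 (mod 17).
Combine by CRT: x ≡ 1 (mod 23), x ≡ 8 (mod 17) ⇒ x ≡ 93 (mod 391).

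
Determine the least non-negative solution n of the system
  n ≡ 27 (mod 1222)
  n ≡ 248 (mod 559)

35465

Combine the congruences pairwise.
gcd(1222, 559) = 13 and 13 | (248 − 27), so the pair is consistent; merging gives n ≡ 35465 (mod 52546), where 52546 = lcm(1222, 559).
The solution is unique modulo lcm(1222, 559) = 52546.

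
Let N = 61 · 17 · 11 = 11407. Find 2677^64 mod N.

6427

Mod 61: 2677 ≡ 54; by Fermat, exponent reduces to 64 mod 60 = 4; 54^4 ≡ 22 (mod 61).
Mod 17: 2677 ≡ 8; since 16 | 64, by Fermat 8^64 ≡ 1 (mod 17).
Mod 11: 2677 ≡ 4; by Fermat, exponent reduces to 64 mod 10 = 4; 4^4 ≡ 3 (mod 11).
Combine by CRT: x ≡ 22 (mod 61), x ≡ 1 (mod 17), x ≡ 3 (mod 11) ⇒ x ≡ 6427 (mod 11407).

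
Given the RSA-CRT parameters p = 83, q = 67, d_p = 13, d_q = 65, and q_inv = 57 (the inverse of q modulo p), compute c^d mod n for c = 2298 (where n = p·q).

m₁ = c^(d_p) mod p: c ≡ 57 (mod 83), and 57^13 mod 83 = 43.
m₂ = c^(d_q) mod q: c ≡ 20 (mod 67), and 20^65 mod 67 = 57.
h = q_inv·(m₁ − m₂) mod p = 57·(43 − 57) mod 83 = 32.
m = m₂ + h·q = 57 + 32·67 = 2201.

2201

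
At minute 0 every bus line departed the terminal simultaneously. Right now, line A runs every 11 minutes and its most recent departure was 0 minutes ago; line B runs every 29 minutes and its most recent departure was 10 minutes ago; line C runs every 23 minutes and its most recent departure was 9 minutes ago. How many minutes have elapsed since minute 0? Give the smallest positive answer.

Combine the congruences pairwise.
From t ≡ 0 (mod 11) write t = 0 + 11s. Substituting into t ≡ 10 (mod 29) gives 11s ≡ 10 (mod 29), and since 11⁻¹ ≡ 8 (mod 29), s ≡ 22. Hence t ≡ 0 + 11·22 = 242 (mod 319).
From t ≡ 242 (mod 319) write t = 242 + 319s. Substituting into t ≡ 9 (mod 23) gives 319s ≡ 20 (mod 23), and since 20⁻¹ ≡ 15 (mod 23), s ≡ 1. Hence t ≡ 242 + 319·1 = 561 (mod 7337).

561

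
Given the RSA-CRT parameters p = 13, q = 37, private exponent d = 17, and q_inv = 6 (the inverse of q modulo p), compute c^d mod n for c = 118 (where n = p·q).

53

d_p = d mod (p−1) = 17 mod 12 = 5; d_q = d mod (q−1) = 17.
m₁ = c^(d_p) mod p: c ≡ 1 (mod 13), and 1^5 mod 13 = 1.
m₂ = c^(d_q) mod q: c ≡ 7 (mod 37), and 7^17 mod 37 = 16.
h = q_inv·(m₁ − m₂) mod p = 6·(1 − 16) mod 13 = 1.
m = m₂ + h·q = 16 + 1·37 = 53.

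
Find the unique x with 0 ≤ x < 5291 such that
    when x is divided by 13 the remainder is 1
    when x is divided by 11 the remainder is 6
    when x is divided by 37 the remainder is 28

1249

From x ≡ 1 (mod 13) write x = 1 + 13t. Substituting into x ≡ 6 (mod 11) gives 13t ≡ 5 (mod 11), and since 2⁻¹ ≡ 6 (mod 11), t ≡ 8. Hence x ≡ 1 + 13·8 = 105 (mod 143).
From x ≡ 105 (mod 143) write x = 105 + 143t. Substituting into x ≡ 28 (mod 37) gives 143t ≡ 34 (mod 37), and since 32⁻¹ ≡ 22 (mod 37), t ≡ 8. Hence x ≡ 105 + 143·8 = 1249 (mod 5291).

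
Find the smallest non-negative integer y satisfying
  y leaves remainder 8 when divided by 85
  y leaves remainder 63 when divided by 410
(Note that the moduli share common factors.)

Combine the congruences pairwise.
gcd(85, 410) = 5 and 5 | (63 − 8), so the pair is consistent; merging gives y ≡ 6213 (mod 6970), where 6970 = lcm(85, 410).
The solution is unique modulo lcm(85, 410) = 6970.

6213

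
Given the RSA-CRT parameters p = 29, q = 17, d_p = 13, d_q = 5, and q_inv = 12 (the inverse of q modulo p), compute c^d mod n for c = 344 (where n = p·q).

123

m₁ = c^(d_p) mod p: c ≡ 25 (mod 29), and 25^13 mod 29 = 7.
m₂ = c^(d_q) mod q: c ≡ 4 (mod 17), and 4^5 mod 17 = 4.
h = q_inv·(m₁ − m₂) mod p = 12·(7 − 4) mod 29 = 7.
m = m₂ + h·q = 4 + 7·17 = 123.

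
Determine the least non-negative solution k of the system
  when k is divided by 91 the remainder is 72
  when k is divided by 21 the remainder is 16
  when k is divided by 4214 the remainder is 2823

gcd(91, 21) = 7 and 7 | (16 − 72), so the pair is consistent; merging gives k ≡ 163 (mod 273), where 273 = lcm(91, 21).
gcd(273, 4214) = 7 and 7 | (2823 − 163), so the pair is consistent; merging gives k ≡ 150313 (mod 164346), where 164346 = lcm(273, 4214).
The solution is unique modulo lcm(91, 21, 4214) = 164346.

150313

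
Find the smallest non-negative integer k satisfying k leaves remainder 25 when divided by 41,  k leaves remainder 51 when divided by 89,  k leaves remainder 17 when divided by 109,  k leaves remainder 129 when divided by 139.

54148274

Combine the congruences pairwise.
From k ≡ 25 (mod 41) write k = 25 + 41t. Substituting into k ≡ 51 (mod 89) gives 41t ≡ 26 (mod 89), and since 41⁻¹ ≡ 76 (mod 89), t ≡ 18. Hence k ≡ 25 + 41·18 = 763 (mod 3649).
From k ≡ 763 (mod 3649) write k = 763 + 3649t. Substituting into k ≡ 17 (mod 109) gives 3649t ≡ 17 (mod 109), and since 52⁻¹ ≡ 65 (mod 109), t ≡ 15. Hence k ≡ 763 + 3649·15 = 55498 (mod 397741).
From k ≡ 55498 (mod 397741) write k = 55498 + 397741t. Substituting into k ≡ 129 (mod 139) gives 397741t ≡ 92 (mod 139), and since 62⁻¹ ≡ 74 (mod 139), t ≡ 136. Hence k ≡ 55498 + 397741·136 = 54148274 (mod 55285999).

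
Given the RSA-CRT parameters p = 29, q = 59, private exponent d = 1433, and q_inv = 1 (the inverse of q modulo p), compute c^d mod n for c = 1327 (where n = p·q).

d_p = d mod (p−1) = 1433 mod 28 = 5; d_q = d mod (q−1) = 41.
m₁ = c^(d_p) mod p: c ≡ 22 (mod 29), and 22^5 mod 29 = 13.
m₂ = c^(d_q) mod q: c ≡ 29 (mod 59), and 29^41 mod 59 = 26.
h = q_inv·(m₁ − m₂) mod p = 1·(13 − 26) mod 29 = 16.
m = m₂ + h·q = 26 + 16·59 = 970.

970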